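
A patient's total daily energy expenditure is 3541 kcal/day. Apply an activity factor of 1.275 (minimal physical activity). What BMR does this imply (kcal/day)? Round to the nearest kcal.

2777 kcal/day

BMR = TEE ÷ activity factor = 3541 ÷ 1.275 = 2777.2549 kcal/day.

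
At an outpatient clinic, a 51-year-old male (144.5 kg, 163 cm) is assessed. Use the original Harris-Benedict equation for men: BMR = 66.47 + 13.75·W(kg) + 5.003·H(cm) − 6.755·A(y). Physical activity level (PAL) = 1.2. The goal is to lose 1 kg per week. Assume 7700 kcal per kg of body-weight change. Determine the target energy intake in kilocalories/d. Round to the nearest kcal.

1929 kilocalories/d

Harris-Benedict: BMR = 66.47 + 13.75(144.5) + 5.003(163) − 6.755(51) = 2524.329 kcal/day.
TEE = 2524.329 × 1.2 = 3029.1948 kcal/day.
Required daily deficit = 1 × 7700 ÷ 7 = 1100 kcal/day.
Target intake = 3029.1948 − 1100 = 1929.1948 kcal/day.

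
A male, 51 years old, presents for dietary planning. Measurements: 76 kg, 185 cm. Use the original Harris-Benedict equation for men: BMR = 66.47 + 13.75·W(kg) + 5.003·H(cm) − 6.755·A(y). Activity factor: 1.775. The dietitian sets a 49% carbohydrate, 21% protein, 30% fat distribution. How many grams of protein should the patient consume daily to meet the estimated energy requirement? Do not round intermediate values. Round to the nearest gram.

Harris-Benedict: BMR = 66.47 + 13.75(76) + 5.003(185) − 6.755(51) = 1692.52 kcal/day.
TEE = 1692.52 × 1.775 = 3004.223 kcal/day.
Protein energy = 21% × 3004.223 = 630.8868 kcal.
Protein = 630.8868 ÷ 4 kcal/g = 157.7217 g.

158 g/day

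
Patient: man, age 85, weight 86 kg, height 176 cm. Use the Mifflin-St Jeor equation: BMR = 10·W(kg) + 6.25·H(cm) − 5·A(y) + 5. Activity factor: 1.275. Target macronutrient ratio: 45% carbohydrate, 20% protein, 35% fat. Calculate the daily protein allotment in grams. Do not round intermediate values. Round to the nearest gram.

98 g/day

Mifflin-St Jeor (male): BMR = 10(86) + 6.25(176) − 5(85) + 5 = 860 + 1100 − 425 + 5 = 1540 kcal/day.
TEE = 1540 × 1.275 = 1963.5 kcal/day.
Protein energy = 20% × 1963.5 = 392.7 kcal.
Protein = 392.7 ÷ 4 kcal/g = 98.175 g.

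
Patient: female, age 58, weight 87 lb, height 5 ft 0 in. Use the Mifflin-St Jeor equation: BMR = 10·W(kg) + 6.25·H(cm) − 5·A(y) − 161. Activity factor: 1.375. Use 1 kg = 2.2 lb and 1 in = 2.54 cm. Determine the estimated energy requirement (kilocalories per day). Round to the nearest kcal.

1233 kilocalories per day

Convert to metric: weight = 87 ÷ 2.2 = 39.5455 kg; height = (5×12 + 0) × 2.54 = 60 × 2.54 = 152.4 cm.
Mifflin-St Jeor (female): BMR = 10(39.5455) + 6.25(152.4) − 5(58) − 161 = 395.4545 + 952.5 − 290 − 161 = 896.9545 kcal/day.
TEE = BMR × activity factor = 896.9545 × 1.375 = 1233.3125 kcal/day.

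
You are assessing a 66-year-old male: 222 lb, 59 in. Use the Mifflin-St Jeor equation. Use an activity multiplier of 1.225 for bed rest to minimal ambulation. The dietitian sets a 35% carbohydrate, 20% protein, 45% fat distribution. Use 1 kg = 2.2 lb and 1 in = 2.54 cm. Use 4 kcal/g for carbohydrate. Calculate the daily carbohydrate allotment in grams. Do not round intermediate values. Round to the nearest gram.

174 g/day

Convert to metric: weight = 222 ÷ 2.2 = 100.9091 kg; height = 59 × 2.54 = 149.86 cm.
Mifflin-St Jeor (male): BMR = 10(100.9091) + 6.25(149.86) − 5(66) + 5 = 1009.0909 + 936.625 − 330 + 5 = 1620.7159 kcal/day.
TEE = 1620.7159 × 1.225 = 1985.377 kcal/day.
Carbohydrate energy = 35% × 1985.377 = 694.8819 kcal.
Carbohydrate = 694.8819 ÷ 4 kcal/g = 173.7205 g.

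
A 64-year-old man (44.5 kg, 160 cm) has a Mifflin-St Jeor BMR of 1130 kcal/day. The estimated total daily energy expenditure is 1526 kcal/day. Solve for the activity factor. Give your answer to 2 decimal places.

1.35

Activity factor = TEE ÷ BMR = 1526 ÷ 1130 = 1.35.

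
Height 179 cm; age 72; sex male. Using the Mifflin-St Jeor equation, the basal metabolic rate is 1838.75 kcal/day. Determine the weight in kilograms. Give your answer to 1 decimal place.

1838.75 = 10·W + 6.25(179) − 5(72) + 5
10·W = 1838.75 − 763.75 = 1075, so W = 107.5 kg.

107.5 kg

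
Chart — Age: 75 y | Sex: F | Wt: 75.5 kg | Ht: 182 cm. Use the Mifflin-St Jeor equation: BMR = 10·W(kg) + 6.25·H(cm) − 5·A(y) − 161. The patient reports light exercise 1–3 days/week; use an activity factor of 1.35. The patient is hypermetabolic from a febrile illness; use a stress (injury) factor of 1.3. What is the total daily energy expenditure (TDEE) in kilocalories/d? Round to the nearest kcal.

2381 kilocalories/d

Mifflin-St Jeor (female): BMR = 10(75.5) + 6.25(182) − 5(75) − 161 = 755 + 1137.5 − 375 − 161 = 1356.5 kcal/day.
TEE = BMR × activity factor = 1356.5 × 1.35 = 1831.275 kcal/day.
Apply stress factor: 1831.275 × 1.3 = 2380.6575 kcal/day.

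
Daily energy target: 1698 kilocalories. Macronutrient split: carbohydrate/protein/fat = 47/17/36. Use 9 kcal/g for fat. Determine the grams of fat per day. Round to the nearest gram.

Fat energy = 36% × 1698 = 611.28 kcal.
At 9 kcal/g: 611.28 ÷ 9 = 67.92 g.

68 g/day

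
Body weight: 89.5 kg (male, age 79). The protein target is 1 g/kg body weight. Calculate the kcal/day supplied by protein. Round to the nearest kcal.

Protein = 1 g/kg × 89.5 kg = 89.5 g/day.
Protein energy = 89.5 g × 4 kcal/g = 358 kcal/day.

358 kcal/day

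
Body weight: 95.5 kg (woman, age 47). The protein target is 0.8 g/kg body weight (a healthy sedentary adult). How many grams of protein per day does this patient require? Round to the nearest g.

76 g/day

Protein = 0.8 g/kg × 95.5 kg = 76.4 g/day.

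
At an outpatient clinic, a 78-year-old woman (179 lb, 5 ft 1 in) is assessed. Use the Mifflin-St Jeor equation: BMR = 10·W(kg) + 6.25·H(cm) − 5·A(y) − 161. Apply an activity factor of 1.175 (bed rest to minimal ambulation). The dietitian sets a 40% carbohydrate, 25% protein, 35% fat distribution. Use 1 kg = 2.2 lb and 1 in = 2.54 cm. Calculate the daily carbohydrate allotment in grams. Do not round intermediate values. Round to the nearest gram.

145 g/day

Convert to metric: weight = 179 ÷ 2.2 = 81.3636 kg; height = (5×12 + 1) × 2.54 = 61 × 2.54 = 154.94 cm.
Mifflin-St Jeor (female): BMR = 10(81.3636) + 6.25(154.94) − 5(78) − 161 = 813.6364 + 968.375 − 390 − 161 = 1231.0114 kcal/day.
TEE = 1231.0114 × 1.175 = 1446.4384 kcal/day.
Carbohydrate energy = 40% × 1446.4384 = 578.5753 kcal.
Carbohydrate = 578.5753 ÷ 4 kcal/g = 144.6438 g.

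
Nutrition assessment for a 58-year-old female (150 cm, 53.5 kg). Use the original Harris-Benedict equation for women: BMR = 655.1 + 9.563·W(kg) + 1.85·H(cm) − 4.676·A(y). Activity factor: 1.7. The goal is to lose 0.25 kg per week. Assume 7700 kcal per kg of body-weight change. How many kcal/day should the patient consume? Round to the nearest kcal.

Harris-Benedict: BMR = 655.1 + 9.563(53.5) + 1.85(150) − 4.676(58) = 1173.0125 kcal/day.
TEE = 1173.0125 × 1.7 = 1994.1213 kcal/day.
Required daily deficit = 0.25 × 7700 ÷ 7 = 275 kcal/day.
Target intake = 1994.1213 − 275 = 1719.1213 kcal/day.

1719 kcal/day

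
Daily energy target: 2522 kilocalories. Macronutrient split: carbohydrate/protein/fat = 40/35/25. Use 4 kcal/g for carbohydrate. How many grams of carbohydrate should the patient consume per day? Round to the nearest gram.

Carbohydrate energy = 40% × 2522 = 1008.8 kcal.
At 4 kcal/g: 1008.8 ÷ 4 = 252.2 g.

252 g/day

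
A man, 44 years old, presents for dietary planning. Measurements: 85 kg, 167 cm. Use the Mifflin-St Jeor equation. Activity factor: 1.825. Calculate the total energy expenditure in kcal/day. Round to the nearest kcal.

Mifflin-St Jeor (male): BMR = 10(85) + 6.25(167) − 5(44) + 5 = 850 + 1043.75 − 220 + 5 = 1678.75 kcal/day.
TEE = BMR × activity factor = 1678.75 × 1.825 = 3063.7188 kcal/day.

3064 kcal/day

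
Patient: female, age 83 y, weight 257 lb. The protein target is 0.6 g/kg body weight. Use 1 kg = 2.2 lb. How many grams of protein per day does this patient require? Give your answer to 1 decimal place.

Weight in kg = 257 ÷ 2.2 = 116.8182 kg.
Protein = 0.6 g/kg × 116.8182 kg = 70.0909 g/day.

70.1 g/day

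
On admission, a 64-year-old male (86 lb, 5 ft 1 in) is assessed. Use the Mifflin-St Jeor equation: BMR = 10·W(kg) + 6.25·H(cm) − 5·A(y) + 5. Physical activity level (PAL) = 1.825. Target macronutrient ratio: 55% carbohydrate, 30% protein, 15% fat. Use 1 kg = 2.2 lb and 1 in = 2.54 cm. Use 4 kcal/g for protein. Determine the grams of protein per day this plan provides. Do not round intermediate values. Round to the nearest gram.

Convert to metric: weight = 86 ÷ 2.2 = 39.0909 kg; height = (5×12 + 1) × 2.54 = 61 × 2.54 = 154.94 cm.
Mifflin-St Jeor (male): BMR = 10(39.0909) + 6.25(154.94) − 5(64) + 5 = 390.9091 + 968.375 − 320 + 5 = 1044.2841 kcal/day.
TEE = 1044.2841 × 1.825 = 1905.8185 kcal/day.
Protein energy = 30% × 1905.8185 = 571.7455 kcal.
Protein = 571.7455 ÷ 4 kcal/g = 142.9364 g.

143 g/day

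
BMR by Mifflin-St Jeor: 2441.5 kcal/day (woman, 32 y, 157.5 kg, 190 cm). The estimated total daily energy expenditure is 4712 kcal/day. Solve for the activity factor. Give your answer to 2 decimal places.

1.93

Activity factor = TEE ÷ BMR = 4712 ÷ 2441.5 = 1.93.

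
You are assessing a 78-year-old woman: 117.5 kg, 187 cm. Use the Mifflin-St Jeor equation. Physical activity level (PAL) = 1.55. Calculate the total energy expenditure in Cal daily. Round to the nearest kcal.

2779 Cal daily

Mifflin-St Jeor (female): BMR = 10(117.5) + 6.25(187) − 5(78) − 161 = 1175 + 1168.75 − 390 − 161 = 1792.75 kcal/day.
TEE = BMR × activity factor = 1792.75 × 1.55 = 2778.7625 kcal/day.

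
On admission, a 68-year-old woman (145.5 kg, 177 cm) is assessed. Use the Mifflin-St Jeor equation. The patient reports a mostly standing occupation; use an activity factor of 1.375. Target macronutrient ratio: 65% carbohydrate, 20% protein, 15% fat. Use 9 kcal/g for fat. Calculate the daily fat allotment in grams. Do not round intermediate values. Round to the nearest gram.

Mifflin-St Jeor (female): BMR = 10(145.5) + 6.25(177) − 5(68) − 161 = 1455 + 1106.25 − 340 − 161 = 2060.25 kcal/day.
TEE = 2060.25 × 1.375 = 2832.8438 kcal/day.
Fat energy = 15% × 2832.8438 = 424.9266 kcal.
Fat = 424.9266 ÷ 9 kcal/g = 47.2141 g.

47 g/day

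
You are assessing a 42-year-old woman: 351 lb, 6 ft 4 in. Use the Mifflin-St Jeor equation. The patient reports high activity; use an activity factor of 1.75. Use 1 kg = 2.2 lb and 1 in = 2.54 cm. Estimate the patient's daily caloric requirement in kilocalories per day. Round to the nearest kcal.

4254 kilocalories per day

Convert to metric: weight = 351 ÷ 2.2 = 159.5455 kg; height = (6×12 + 4) × 2.54 = 76 × 2.54 = 193.04 cm.
Mifflin-St Jeor (female): BMR = 10(159.5455) + 6.25(193.04) − 5(42) − 161 = 1595.4545 + 1206.5 − 210 − 161 = 2430.9545 kcal/day.
TEE = BMR × activity factor = 2430.9545 × 1.75 = 4254.1705 kcal/day.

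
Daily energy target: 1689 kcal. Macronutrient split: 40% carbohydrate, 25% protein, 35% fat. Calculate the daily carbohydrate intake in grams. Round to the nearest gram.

Carbohydrate energy = 40% × 1689 = 675.6 kcal.
At 4 kcal/g: 675.6 ÷ 4 = 168.9 g.

169 g/day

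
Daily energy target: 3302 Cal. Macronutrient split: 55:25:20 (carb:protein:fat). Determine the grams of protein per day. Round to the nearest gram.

Protein energy = 25% × 3302 = 825.5 kcal.
At 4 kcal/g: 825.5 ÷ 4 = 206.375 g.

206 g/day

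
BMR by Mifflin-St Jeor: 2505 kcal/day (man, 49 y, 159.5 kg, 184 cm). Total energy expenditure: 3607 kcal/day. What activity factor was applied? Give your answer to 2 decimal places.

Activity factor = TEE ÷ BMR = 3607 ÷ 2505 = 1.44.

1.44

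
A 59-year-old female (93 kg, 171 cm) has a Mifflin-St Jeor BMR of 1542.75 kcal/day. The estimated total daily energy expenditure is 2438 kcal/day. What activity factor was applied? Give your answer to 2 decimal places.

Activity factor = TEE ÷ BMR = 2438 ÷ 1542.75 = 1.58.

1.58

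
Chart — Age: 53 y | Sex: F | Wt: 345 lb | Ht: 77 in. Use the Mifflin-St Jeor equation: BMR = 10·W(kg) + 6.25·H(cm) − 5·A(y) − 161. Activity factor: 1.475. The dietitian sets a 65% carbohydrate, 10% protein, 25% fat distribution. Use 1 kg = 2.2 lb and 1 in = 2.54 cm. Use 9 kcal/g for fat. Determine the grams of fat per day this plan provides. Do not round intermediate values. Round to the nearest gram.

97 g/day

Convert to metric: weight = 345 ÷ 2.2 = 156.8182 kg; height = 77 × 2.54 = 195.58 cm.
Mifflin-St Jeor (female): BMR = 10(156.8182) + 6.25(195.58) − 5(53) − 161 = 1568.1818 + 1222.375 − 265 − 161 = 2364.5568 kcal/day.
TEE = 2364.5568 × 1.475 = 3487.7213 kcal/day.
Fat energy = 25% × 3487.7213 = 871.9303 kcal.
Fat = 871.9303 ÷ 9 kcal/g = 96.8811 g.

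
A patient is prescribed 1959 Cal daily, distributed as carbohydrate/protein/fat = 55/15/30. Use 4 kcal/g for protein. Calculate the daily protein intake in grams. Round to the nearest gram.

73 g/day

Protein energy = 15% × 1959 = 293.85 kcal.
At 4 kcal/g: 293.85 ÷ 4 = 73.4625 g.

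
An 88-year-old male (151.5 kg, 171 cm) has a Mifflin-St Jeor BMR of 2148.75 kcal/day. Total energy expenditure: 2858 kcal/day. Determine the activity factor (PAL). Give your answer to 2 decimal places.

Activity factor = TEE ÷ BMR = 2858 ÷ 2148.75 = 1.33.

1.33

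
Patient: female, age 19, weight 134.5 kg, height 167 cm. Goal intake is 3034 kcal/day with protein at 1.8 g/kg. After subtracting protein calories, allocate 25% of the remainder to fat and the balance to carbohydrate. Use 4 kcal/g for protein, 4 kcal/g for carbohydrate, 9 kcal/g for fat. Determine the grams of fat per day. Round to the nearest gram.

Protein = 1.8 × 134.5 = 242.1 g → 242.1 × 4 = 968.4 kcal.
Non-protein calories = 3034 − 968.4 = 2065.6 kcal.
Fat: 25% × 2065.6 = 516.4 kcal; carbohydrate: 1549.2 kcal.
Fat: 516.4 kcal ÷ 9 kcal/g = 57.3778 g.

57 g/day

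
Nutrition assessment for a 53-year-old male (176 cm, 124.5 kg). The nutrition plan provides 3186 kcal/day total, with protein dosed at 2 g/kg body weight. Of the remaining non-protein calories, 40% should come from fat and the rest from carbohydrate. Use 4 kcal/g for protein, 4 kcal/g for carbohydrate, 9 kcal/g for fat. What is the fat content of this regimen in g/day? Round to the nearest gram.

97 g/day

Protein = 2 × 124.5 = 249 g → 249 × 4 = 996 kcal.
Non-protein calories = 3186 − 996 = 2190 kcal.
Fat: 40% × 2190 = 876 kcal; carbohydrate: 1314 kcal.
Fat: 876 kcal ÷ 9 kcal/g = 97.3333 g.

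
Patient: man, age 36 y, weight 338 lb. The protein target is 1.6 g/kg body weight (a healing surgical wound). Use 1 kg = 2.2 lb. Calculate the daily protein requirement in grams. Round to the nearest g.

Weight in kg = 338 ÷ 2.2 = 153.6364 kg.
Protein = 1.6 g/kg × 153.6364 kg = 245.8182 g/day.

246 g/day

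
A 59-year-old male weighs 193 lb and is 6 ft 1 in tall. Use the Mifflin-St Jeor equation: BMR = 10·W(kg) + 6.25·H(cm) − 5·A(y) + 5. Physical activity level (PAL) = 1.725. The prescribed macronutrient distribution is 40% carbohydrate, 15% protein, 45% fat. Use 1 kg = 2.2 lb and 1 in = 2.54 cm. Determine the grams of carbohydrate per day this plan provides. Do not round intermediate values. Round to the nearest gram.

Convert to metric: weight = 193 ÷ 2.2 = 87.7273 kg; height = (6×12 + 1) × 2.54 = 73 × 2.54 = 185.42 cm.
Mifflin-St Jeor (male): BMR = 10(87.7273) + 6.25(185.42) − 5(59) + 5 = 877.2727 + 1158.875 − 295 + 5 = 1746.1477 kcal/day.
TEE = 1746.1477 × 1.725 = 3012.1048 kcal/day.
Carbohydrate energy = 40% × 3012.1048 = 1204.8419 kcal.
Carbohydrate = 1204.8419 ÷ 4 kcal/g = 301.2105 g.

301 g/day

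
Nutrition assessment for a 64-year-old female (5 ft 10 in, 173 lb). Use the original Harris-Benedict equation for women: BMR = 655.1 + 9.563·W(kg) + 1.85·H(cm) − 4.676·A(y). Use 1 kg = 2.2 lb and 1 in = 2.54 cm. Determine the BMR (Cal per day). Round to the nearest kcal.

Convert to metric: weight = 173 ÷ 2.2 = 78.6364 kg; height = (5×12 + 10) × 2.54 = 70 × 2.54 = 177.8 cm.
Harris-Benedict: BMR = 655.1 + 9.563(78.6364) + 1.85(177.8) − 4.676(64) = 1436.7655 kcal/day.

1437 Cal per day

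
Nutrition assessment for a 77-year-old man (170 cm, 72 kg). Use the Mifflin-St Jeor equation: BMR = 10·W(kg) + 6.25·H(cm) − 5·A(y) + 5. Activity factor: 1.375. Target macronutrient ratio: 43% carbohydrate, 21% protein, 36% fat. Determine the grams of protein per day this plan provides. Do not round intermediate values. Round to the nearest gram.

Mifflin-St Jeor (male): BMR = 10(72) + 6.25(170) − 5(77) + 5 = 720 + 1062.5 − 385 + 5 = 1402.5 kcal/day.
TEE = 1402.5 × 1.375 = 1928.4375 kcal/day.
Protein energy = 21% × 1928.4375 = 404.9719 kcal.
Protein = 404.9719 ÷ 4 kcal/g = 101.243 g.

101 g/day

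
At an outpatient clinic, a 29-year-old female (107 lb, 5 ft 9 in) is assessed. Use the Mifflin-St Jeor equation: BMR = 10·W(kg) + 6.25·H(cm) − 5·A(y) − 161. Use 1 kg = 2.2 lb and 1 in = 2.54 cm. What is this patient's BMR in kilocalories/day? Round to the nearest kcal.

Convert to metric: weight = 107 ÷ 2.2 = 48.6364 kg; height = (5×12 + 9) × 2.54 = 69 × 2.54 = 175.26 cm.
Mifflin-St Jeor (female): BMR = 10(48.6364) + 6.25(175.26) − 5(29) − 161 = 486.3636 + 1095.375 − 145 − 161 = 1275.7386 kcal/day.

1276 kilocalories/day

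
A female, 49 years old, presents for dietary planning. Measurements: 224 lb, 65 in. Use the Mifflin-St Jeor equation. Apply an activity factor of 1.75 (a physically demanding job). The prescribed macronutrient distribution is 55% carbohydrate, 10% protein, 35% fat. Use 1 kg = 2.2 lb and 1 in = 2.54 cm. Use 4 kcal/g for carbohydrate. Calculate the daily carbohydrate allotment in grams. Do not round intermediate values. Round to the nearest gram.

Convert to metric: weight = 224 ÷ 2.2 = 101.8182 kg; height = 65 × 2.54 = 165.1 cm.
Mifflin-St Jeor (female): BMR = 10(101.8182) + 6.25(165.1) − 5(49) − 161 = 1018.1818 + 1031.875 − 245 − 161 = 1644.0568 kcal/day.
TEE = 1644.0568 × 1.75 = 2877.0994 kcal/day.
Carbohydrate energy = 55% × 2877.0994 = 1582.4047 kcal.
Carbohydrate = 1582.4047 ÷ 4 kcal/g = 395.6012 g.

396 g/day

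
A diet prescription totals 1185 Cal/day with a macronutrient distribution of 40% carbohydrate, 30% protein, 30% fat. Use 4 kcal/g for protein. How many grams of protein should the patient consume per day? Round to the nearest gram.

89 g/day

Protein energy = 30% × 1185 = 355.5 kcal.
At 4 kcal/g: 355.5 ÷ 4 = 88.875 g.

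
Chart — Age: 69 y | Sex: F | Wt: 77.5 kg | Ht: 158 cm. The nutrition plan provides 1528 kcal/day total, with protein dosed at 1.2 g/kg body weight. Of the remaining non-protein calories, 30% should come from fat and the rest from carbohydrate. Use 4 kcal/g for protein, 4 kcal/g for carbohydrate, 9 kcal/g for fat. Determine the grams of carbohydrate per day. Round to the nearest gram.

202 g/day

Protein = 1.2 × 77.5 = 93 g → 93 × 4 = 372 kcal.
Non-protein calories = 1528 − 372 = 1156 kcal.
Fat: 30% × 1156 = 346.8 kcal; carbohydrate: 809.2 kcal.
Carbohydrate: 809.2 kcal ÷ 4 kcal/g = 202.3 g.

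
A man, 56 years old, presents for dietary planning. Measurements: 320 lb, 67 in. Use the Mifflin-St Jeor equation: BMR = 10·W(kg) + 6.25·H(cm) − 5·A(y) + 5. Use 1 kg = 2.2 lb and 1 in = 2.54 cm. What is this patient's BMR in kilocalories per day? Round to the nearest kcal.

2243 kilocalories per day

Convert to metric: weight = 320 ÷ 2.2 = 145.4545 kg; height = 67 × 2.54 = 170.18 cm.
Mifflin-St Jeor (male): BMR = 10(145.4545) + 6.25(170.18) − 5(56) + 5 = 1454.5455 + 1063.625 − 280 + 5 = 2243.1705 kcal/day.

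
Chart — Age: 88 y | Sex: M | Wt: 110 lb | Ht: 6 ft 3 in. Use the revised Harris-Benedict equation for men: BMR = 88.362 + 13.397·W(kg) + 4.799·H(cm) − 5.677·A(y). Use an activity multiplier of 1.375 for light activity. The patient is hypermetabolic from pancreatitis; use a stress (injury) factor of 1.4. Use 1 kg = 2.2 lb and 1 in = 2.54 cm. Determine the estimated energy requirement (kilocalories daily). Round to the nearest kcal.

2258 kilocalories daily

Convert to metric: weight = 110 ÷ 2.2 = 50 kg; height = (6×12 + 3) × 2.54 = 75 × 2.54 = 190.5 cm.
Harris-Benedict: BMR = 88.362 + 13.397(50) + 4.799(190.5) − 5.677(88) = 1172.8455 kcal/day.
TEE = BMR × activity factor = 1172.8455 × 1.375 = 1612.6626 kcal/day.
Apply stress factor: 1612.6626 × 1.4 = 2257.7276 kcal/day.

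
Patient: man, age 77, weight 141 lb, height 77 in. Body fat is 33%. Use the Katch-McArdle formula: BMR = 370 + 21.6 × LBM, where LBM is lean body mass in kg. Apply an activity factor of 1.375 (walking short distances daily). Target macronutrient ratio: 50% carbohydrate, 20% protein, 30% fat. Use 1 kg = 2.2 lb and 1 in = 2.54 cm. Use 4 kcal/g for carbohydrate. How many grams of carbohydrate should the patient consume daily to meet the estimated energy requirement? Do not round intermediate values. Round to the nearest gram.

223 g/day

Convert to metric: weight = 141 ÷ 2.2 = 64.0909 kg; height = 77 × 2.54 = 195.58 cm.
LBM = 64.0909 × (1 − 0.33) = 42.9409 kg. Katch-McArdle: BMR = 370 + 21.6 × 42.9409 = 1297.5236 kcal/day.
TEE = 1297.5236 × 1.375 = 1784.095 kcal/day.
Carbohydrate energy = 50% × 1784.095 = 892.0475 kcal.
Carbohydrate = 892.0475 ÷ 4 kcal/g = 223.0119 g.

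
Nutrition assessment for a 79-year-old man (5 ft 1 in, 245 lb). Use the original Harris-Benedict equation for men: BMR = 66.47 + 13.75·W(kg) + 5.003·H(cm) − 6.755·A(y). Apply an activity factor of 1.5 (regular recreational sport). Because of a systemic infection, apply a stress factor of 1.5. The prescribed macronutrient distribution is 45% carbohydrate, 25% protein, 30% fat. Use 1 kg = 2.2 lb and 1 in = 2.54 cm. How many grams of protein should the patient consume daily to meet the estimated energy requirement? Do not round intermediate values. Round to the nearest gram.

259 g/day

Convert to metric: weight = 245 ÷ 2.2 = 111.3636 kg; height = (5×12 + 1) × 2.54 = 61 × 2.54 = 154.94 cm.
Harris-Benedict: BMR = 66.47 + 13.75(111.3636) + 5.003(154.94) − 6.755(79) = 1839.2398 kcal/day.
TEE = 1839.2398 × 1.5 = 2758.8597 kcal/day.
With stress factor 1.5: 2758.8597 × 1.5 = 4138.2896 kcal/day.
Protein energy = 25% × 4138.2896 = 1034.5724 kcal.
Protein = 1034.5724 ÷ 4 kcal/g = 258.6431 g.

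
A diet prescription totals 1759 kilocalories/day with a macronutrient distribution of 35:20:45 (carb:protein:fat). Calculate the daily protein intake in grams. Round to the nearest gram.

88 g/day

Protein energy = 20% × 1759 = 351.8 kcal.
At 4 kcal/g: 351.8 ÷ 4 = 87.95 g.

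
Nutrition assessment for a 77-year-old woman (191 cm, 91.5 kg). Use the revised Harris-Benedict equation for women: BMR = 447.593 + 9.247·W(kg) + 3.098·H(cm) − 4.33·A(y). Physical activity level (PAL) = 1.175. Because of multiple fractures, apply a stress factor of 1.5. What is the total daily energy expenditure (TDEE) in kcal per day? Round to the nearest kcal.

2735 kcal per day

Harris-Benedict: BMR = 447.593 + 9.247(91.5) + 3.098(191) − 4.33(77) = 1552.0015 kcal/day.
TEE = BMR × activity factor = 1552.0015 × 1.175 = 1823.6018 kcal/day.
Apply stress factor: 1823.6018 × 1.5 = 2735.4026 kcal/day.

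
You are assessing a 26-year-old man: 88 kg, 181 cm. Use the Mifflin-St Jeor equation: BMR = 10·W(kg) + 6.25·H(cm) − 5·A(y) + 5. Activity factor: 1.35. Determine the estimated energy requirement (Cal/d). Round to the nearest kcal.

Mifflin-St Jeor (male): BMR = 10(88) + 6.25(181) − 5(26) + 5 = 880 + 1131.25 − 130 + 5 = 1886.25 kcal/day.
TEE = BMR × activity factor = 1886.25 × 1.35 = 2546.4375 kcal/day.

2546 Cal/d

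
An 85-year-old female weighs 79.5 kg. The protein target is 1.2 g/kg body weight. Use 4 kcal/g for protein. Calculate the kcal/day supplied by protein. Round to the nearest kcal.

Protein = 1.2 g/kg × 79.5 kg = 95.4 g/day.
Protein energy = 95.4 g × 4 kcal/g = 381.6 kcal/day.

382 kcal/day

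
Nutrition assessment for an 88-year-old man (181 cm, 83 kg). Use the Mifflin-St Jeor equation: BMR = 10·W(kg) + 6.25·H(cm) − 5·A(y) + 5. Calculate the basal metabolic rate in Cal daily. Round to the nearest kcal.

Mifflin-St Jeor (male): BMR = 10(83) + 6.25(181) − 5(88) + 5 = 830 + 1131.25 − 440 + 5 = 1526.25 kcal/day.

1526 Cal daily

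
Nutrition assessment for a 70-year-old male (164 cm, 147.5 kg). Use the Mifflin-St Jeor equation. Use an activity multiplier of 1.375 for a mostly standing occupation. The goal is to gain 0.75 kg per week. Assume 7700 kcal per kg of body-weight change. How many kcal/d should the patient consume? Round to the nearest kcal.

3788 kcal/d

Mifflin-St Jeor (male): BMR = 10(147.5) + 6.25(164) − 5(70) + 5 = 1475 + 1025 − 350 + 5 = 2155 kcal/day.
TEE = 2155 × 1.375 = 2963.125 kcal/day.
Required daily surplus = 0.75 × 7700 ÷ 7 = 825 kcal/day.
Target intake = 2963.125 + 825 = 3788.125 kcal/day.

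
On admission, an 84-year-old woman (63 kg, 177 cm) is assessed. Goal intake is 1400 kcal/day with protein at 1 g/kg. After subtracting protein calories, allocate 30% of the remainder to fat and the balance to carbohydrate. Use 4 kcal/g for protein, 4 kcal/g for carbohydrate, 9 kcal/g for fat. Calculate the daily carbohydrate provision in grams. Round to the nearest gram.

Protein = 1 × 63 = 63 g → 63 × 4 = 252 kcal.
Non-protein calories = 1400 − 252 = 1148 kcal.
Fat: 30% × 1148 = 344.4 kcal; carbohydrate: 803.6 kcal.
Carbohydrate: 803.6 kcal ÷ 4 kcal/g = 200.9 g.

201 g/day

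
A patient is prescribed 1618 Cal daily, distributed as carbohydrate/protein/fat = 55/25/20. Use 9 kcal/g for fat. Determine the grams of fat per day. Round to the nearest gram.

36 g/day

Fat energy = 20% × 1618 = 323.6 kcal.
At 9 kcal/g: 323.6 ÷ 9 = 35.9556 g.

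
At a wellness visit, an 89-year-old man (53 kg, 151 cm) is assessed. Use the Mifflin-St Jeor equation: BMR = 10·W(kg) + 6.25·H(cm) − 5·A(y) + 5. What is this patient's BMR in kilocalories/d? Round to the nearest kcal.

Mifflin-St Jeor (male): BMR = 10(53) + 6.25(151) − 5(89) + 5 = 530 + 943.75 − 445 + 5 = 1033.75 kcal/day.

1034 kilocalories/d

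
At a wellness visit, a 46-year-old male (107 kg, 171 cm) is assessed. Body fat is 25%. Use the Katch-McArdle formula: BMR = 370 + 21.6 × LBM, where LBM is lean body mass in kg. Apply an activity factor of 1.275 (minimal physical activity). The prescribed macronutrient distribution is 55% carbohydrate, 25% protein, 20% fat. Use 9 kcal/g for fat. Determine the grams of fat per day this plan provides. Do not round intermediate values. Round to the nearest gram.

60 g/day

LBM = 107 × (1 − 0.25) = 80.25 kg. Katch-McArdle: BMR = 370 + 21.6 × 80.25 = 2103.4 kcal/day.
TEE = 2103.4 × 1.275 = 2681.835 kcal/day.
Fat energy = 20% × 2681.835 = 536.367 kcal.
Fat = 536.367 ÷ 9 kcal/g = 59.5963 g.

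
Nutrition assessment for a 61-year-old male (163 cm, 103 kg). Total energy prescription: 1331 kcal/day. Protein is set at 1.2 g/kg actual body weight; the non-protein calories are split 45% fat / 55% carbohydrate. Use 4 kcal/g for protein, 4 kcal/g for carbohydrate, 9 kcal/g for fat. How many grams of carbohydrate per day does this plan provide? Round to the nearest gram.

115 g/day

Protein = 1.2 × 103 = 123.6 g → 123.6 × 4 = 494.4 kcal.
Non-protein calories = 1331 − 494.4 = 836.6 kcal.
Fat: 45% × 836.6 = 376.47 kcal; carbohydrate: 460.13 kcal.
Carbohydrate: 460.13 kcal ÷ 4 kcal/g = 115.0325 g.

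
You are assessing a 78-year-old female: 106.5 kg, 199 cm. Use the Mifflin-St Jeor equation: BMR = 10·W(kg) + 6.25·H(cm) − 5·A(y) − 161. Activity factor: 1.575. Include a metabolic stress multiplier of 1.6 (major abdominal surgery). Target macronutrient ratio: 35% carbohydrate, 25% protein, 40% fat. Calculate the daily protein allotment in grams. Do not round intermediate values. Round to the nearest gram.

Mifflin-St Jeor (female): BMR = 10(106.5) + 6.25(199) − 5(78) − 161 = 1065 + 1243.75 − 390 − 161 = 1757.75 kcal/day.
TEE = 1757.75 × 1.575 = 2768.4563 kcal/day.
With stress factor 1.6: 2768.4563 × 1.6 = 4429.53 kcal/day.
Protein energy = 25% × 4429.53 = 1107.3825 kcal.
Protein = 1107.3825 ÷ 4 kcal/g = 276.8456 g.

277 g/day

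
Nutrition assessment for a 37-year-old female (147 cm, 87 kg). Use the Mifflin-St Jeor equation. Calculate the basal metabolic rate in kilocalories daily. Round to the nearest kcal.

Mifflin-St Jeor (female): BMR = 10(87) + 6.25(147) − 5(37) − 161 = 870 + 918.75 − 185 − 161 = 1442.75 kcal/day.

1443 kilocalories daily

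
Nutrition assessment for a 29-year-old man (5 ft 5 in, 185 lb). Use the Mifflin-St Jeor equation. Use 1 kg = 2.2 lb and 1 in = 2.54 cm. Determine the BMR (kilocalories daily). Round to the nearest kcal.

Convert to metric: weight = 185 ÷ 2.2 = 84.0909 kg; height = (5×12 + 5) × 2.54 = 65 × 2.54 = 165.1 cm.
Mifflin-St Jeor (male): BMR = 10(84.0909) + 6.25(165.1) − 5(29) + 5 = 840.9091 + 1031.875 − 145 + 5 = 1732.7841 kcal/day.

1733 kilocalories daily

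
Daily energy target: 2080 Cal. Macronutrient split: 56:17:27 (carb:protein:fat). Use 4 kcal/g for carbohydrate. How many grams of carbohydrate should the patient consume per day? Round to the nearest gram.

291 g/day

Carbohydrate energy = 56% × 2080 = 1164.8 kcal.
At 4 kcal/g: 1164.8 ÷ 4 = 291.2 g.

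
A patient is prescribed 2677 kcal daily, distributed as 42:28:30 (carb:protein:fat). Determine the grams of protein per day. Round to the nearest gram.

Protein energy = 28% × 2677 = 749.56 kcal.
At 4 kcal/g: 749.56 ÷ 4 = 187.39 g.

187 g/day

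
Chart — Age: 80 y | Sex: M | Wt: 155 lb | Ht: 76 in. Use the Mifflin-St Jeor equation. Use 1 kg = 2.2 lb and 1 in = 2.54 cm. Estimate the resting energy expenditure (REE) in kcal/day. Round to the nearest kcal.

Convert to metric: weight = 155 ÷ 2.2 = 70.4545 kg; height = 76 × 2.54 = 193.04 cm.
Mifflin-St Jeor (male): BMR = 10(70.4545) + 6.25(193.04) − 5(80) + 5 = 704.5455 + 1206.5 − 400 + 5 = 1516.0455 kcal/day.

1516 kcal/day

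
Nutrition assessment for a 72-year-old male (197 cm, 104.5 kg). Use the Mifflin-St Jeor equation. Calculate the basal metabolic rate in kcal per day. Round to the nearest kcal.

1921 kcal per day

Mifflin-St Jeor (male): BMR = 10(104.5) + 6.25(197) − 5(72) + 5 = 1045 + 1231.25 − 360 + 5 = 1921.25 kcal/day.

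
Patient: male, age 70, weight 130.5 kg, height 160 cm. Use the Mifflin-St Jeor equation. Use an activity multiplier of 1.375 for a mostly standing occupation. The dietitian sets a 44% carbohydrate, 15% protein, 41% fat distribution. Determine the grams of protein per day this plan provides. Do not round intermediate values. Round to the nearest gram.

Mifflin-St Jeor (male): BMR = 10(130.5) + 6.25(160) − 5(70) + 5 = 1305 + 1000 − 350 + 5 = 1960 kcal/day.
TEE = 1960 × 1.375 = 2695 kcal/day.
Protein energy = 15% × 2695 = 404.25 kcal.
Protein = 404.25 ÷ 4 kcal/g = 101.0625 g.

101 g/day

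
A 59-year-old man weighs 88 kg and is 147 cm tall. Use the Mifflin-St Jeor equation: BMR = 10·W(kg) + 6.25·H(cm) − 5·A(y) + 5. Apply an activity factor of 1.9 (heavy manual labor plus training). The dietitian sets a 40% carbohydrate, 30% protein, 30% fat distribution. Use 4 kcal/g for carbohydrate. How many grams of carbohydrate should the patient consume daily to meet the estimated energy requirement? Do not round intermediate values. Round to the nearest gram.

Mifflin-St Jeor (male): BMR = 10(88) + 6.25(147) − 5(59) + 5 = 880 + 918.75 − 295 + 5 = 1508.75 kcal/day.
TEE = 1508.75 × 1.9 = 2866.625 kcal/day.
Carbohydrate energy = 40% × 2866.625 = 1146.65 kcal.
Carbohydrate = 1146.65 ÷ 4 kcal/g = 286.6625 g.

287 g/day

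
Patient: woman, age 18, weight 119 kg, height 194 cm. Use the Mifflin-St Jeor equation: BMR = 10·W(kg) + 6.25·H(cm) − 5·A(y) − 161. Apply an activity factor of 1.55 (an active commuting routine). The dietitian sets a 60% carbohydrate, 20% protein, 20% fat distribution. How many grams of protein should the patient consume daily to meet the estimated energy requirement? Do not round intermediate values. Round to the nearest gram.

167 g/day

Mifflin-St Jeor (female): BMR = 10(119) + 6.25(194) − 5(18) − 161 = 1190 + 1212.5 − 90 − 161 = 2151.5 kcal/day.
TEE = 2151.5 × 1.55 = 3334.825 kcal/day.
Protein energy = 20% × 3334.825 = 666.965 kcal.
Protein = 666.965 ÷ 4 kcal/g = 166.7413 g.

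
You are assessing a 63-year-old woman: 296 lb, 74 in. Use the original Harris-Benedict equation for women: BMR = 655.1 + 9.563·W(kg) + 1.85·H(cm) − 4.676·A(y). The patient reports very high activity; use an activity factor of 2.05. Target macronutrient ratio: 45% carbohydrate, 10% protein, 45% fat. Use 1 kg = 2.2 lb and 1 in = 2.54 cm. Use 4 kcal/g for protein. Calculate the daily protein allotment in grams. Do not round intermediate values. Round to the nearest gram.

102 g/day

Convert to metric: weight = 296 ÷ 2.2 = 134.5455 kg; height = 74 × 2.54 = 187.96 cm.
Harris-Benedict: BMR = 655.1 + 9.563(134.5455) + 1.85(187.96) − 4.676(63) = 1994.8962 kcal/day.
TEE = 1994.8962 × 2.05 = 4089.5372 kcal/day.
Protein energy = 10% × 4089.5372 = 408.9537 kcal.
Protein = 408.9537 ÷ 4 kcal/g = 102.2384 g.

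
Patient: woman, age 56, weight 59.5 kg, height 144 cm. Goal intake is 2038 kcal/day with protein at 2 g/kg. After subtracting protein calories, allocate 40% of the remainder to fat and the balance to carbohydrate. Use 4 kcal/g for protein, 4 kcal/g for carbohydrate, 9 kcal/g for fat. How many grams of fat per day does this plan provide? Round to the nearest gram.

69 g/day

Protein = 2 × 59.5 = 119 g → 119 × 4 = 476 kcal.
Non-protein calories = 2038 − 476 = 1562 kcal.
Fat: 40% × 1562 = 624.8 kcal; carbohydrate: 937.2 kcal.
Fat: 624.8 kcal ÷ 9 kcal/g = 69.4222 g.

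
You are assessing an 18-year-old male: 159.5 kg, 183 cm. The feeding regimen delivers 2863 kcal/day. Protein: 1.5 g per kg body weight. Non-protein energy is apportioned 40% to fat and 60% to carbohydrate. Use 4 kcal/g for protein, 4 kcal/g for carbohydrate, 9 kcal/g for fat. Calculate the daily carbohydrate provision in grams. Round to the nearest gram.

286 g/day

Protein = 1.5 × 159.5 = 239.25 g → 239.25 × 4 = 957 kcal.
Non-protein calories = 2863 − 957 = 1906 kcal.
Fat: 40% × 1906 = 762.4 kcal; carbohydrate: 1143.6 kcal.
Carbohydrate: 1143.6 kcal ÷ 4 kcal/g = 285.9 g.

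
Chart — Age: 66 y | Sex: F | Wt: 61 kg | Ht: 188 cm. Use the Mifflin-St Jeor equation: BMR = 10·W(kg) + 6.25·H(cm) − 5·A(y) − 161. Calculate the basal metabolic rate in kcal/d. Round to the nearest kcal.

1294 kcal/d

Mifflin-St Jeor (female): BMR = 10(61) + 6.25(188) − 5(66) − 161 = 610 + 1175 − 330 − 161 = 1294 kcal/day.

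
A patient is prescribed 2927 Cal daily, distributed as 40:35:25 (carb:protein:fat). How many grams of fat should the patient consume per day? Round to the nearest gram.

81 g/day

Fat energy = 25% × 2927 = 731.75 kcal.
At 9 kcal/g: 731.75 ÷ 9 = 81.3056 g.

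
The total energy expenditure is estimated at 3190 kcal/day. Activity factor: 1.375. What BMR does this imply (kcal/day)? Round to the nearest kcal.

BMR = TEE ÷ activity factor = 3190 ÷ 1.375 = 2320 kcal/day.

2320 kcal/day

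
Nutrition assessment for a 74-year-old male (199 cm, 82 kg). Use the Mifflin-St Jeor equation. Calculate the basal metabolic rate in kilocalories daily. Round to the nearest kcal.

Mifflin-St Jeor (male): BMR = 10(82) + 6.25(199) − 5(74) + 5 = 820 + 1243.75 − 370 + 5 = 1698.75 kcal/day.

1699 kilocalories daily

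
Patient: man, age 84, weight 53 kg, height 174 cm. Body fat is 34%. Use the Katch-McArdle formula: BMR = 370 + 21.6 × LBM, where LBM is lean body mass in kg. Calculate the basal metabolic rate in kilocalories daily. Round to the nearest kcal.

1126 kilocalories daily

LBM = 53 × (1 − 0.34) = 34.98 kg. Katch-McArdle: BMR = 370 + 21.6 × 34.98 = 1125.568 kcal/day.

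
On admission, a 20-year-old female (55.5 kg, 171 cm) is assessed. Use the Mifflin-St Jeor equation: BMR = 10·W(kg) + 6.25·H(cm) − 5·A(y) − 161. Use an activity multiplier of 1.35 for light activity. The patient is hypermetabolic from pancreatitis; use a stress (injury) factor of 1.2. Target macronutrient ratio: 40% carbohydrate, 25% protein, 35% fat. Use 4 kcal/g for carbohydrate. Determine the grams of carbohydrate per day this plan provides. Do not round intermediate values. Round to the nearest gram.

221 g/day

Mifflin-St Jeor (female): BMR = 10(55.5) + 6.25(171) − 5(20) − 161 = 555 + 1068.75 − 100 − 161 = 1362.75 kcal/day.
TEE = 1362.75 × 1.35 = 1839.7125 kcal/day.
With stress factor 1.2: 1839.7125 × 1.2 = 2207.655 kcal/day.
Carbohydrate energy = 40% × 2207.655 = 883.062 kcal.
Carbohydrate = 883.062 ÷ 4 kcal/g = 220.7655 g.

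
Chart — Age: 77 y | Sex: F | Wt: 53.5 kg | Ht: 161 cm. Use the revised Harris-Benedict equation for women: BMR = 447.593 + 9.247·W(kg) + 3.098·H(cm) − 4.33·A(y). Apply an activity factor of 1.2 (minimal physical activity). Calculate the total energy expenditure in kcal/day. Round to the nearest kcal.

Harris-Benedict: BMR = 447.593 + 9.247(53.5) + 3.098(161) − 4.33(77) = 1107.6755 kcal/day.
TEE = BMR × activity factor = 1107.6755 × 1.2 = 1329.2106 kcal/day.

1329 kcal/day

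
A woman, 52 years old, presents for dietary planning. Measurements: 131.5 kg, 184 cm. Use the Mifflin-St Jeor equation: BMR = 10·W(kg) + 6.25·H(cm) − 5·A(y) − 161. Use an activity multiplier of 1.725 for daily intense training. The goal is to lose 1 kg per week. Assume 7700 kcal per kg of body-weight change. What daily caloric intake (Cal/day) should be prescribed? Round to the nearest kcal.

2426 Cal/day

Mifflin-St Jeor (female): BMR = 10(131.5) + 6.25(184) − 5(52) − 161 = 1315 + 1150 − 260 − 161 = 2044 kcal/day.
TEE = 2044 × 1.725 = 3525.9 kcal/day.
Required daily deficit = 1 × 7700 ÷ 7 = 1100 kcal/day.
Target intake = 3525.9 − 1100 = 2425.9 kcal/day.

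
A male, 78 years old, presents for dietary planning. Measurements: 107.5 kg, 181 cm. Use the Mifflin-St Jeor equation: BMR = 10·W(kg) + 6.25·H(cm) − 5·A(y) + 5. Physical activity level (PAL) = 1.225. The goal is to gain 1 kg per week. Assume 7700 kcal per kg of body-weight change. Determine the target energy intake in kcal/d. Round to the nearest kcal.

3331 kcal/d

Mifflin-St Jeor (male): BMR = 10(107.5) + 6.25(181) − 5(78) + 5 = 1075 + 1131.25 − 390 + 5 = 1821.25 kcal/day.
TEE = 1821.25 × 1.225 = 2231.0313 kcal/day.
Required daily surplus = 1 × 7700 ÷ 7 = 1100 kcal/day.
Target intake = 2231.0313 + 1100 = 3331.0313 kcal/day.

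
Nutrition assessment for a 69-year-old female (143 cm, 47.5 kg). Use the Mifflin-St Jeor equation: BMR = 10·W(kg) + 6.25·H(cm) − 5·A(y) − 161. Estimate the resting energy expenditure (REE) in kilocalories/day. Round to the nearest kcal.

Mifflin-St Jeor (female): BMR = 10(47.5) + 6.25(143) − 5(69) − 161 = 475 + 893.75 − 345 − 161 = 862.75 kcal/day.

863 kilocalories/day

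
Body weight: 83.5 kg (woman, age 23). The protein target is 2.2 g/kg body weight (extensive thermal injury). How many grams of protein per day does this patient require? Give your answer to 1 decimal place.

Protein = 2.2 g/kg × 83.5 kg = 183.7 g/day.

183.7 g/day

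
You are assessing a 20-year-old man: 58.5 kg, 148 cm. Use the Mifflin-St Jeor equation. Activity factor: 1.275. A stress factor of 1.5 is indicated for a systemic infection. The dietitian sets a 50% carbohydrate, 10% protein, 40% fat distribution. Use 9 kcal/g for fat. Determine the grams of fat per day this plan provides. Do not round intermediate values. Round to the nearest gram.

Mifflin-St Jeor (male): BMR = 10(58.5) + 6.25(148) − 5(20) + 5 = 585 + 925 − 100 + 5 = 1415 kcal/day.
TEE = 1415 × 1.275 = 1804.125 kcal/day.
With stress factor 1.5: 1804.125 × 1.5 = 2706.1875 kcal/day.
Fat energy = 40% × 2706.1875 = 1082.475 kcal.
Fat = 1082.475 ÷ 9 kcal/g = 120.275 g.

120 g/day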